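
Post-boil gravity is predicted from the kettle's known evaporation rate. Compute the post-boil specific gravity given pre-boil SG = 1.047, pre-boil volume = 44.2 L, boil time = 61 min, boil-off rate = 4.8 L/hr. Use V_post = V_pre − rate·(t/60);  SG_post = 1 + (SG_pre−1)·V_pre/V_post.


V_post = 44.2 − 4.8·(61/60) = 39.3200
SG_post = 1 + (1.047 − 1)·44.2/39.3200

1.0528


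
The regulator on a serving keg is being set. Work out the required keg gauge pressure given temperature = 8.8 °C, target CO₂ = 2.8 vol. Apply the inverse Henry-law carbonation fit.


psi = vols/(0.01821 + 0.09011·e^(−0.04·T)) − 14.695
psi = 2.8/(0.01821 + 0.09011·e^(−0.04·8.8)) − 14.695

19.6261 psi


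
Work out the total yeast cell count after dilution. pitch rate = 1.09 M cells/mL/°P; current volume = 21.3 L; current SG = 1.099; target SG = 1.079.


V_w = V·((SG_c−1)/(SG_t−1)−1);  °P = 259 − 259/SG_t;  cells = rate·(V+V_w)·°P
V_w = 21.3·((1.099−1)/(1.079−1)−1) = 5.3924
V_final = 21.3 + 5.3924 = 26.6924
°P = 259 − 259/1.079 = 18.9629
cells = 1.09·26.6924·18.9629

551.7211 billion cells


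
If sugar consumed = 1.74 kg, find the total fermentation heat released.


Q = m_sugar · 590 kJ/kg
Q = 1.74 · 590

1026.6000 kJ


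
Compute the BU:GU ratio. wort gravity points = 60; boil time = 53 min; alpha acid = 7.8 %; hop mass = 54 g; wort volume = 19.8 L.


U = 1.65·0.000125^(GP/1000)·(1−e^(−0.04t))/4.15;  IBU = (α/100)·m·U·1000/V;  BU:GU = IBU/GP
U = 1.65·0.000125^(60/1000)·(1−e^(−0.04·53))/4.15 = 0.2040
IBU = (7.8/100)·54·0.2040·1000/19.8 = 43.4051
BU:GU = 43.4051/60

0.7234


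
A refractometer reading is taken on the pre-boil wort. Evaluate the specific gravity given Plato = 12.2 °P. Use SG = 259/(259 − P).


SG = 259/(259 − 12.2)

1.0494


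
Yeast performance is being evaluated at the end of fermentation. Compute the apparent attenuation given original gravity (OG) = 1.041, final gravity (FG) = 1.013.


AA = (OG − FG)/(OG − 1) · 100
AA = (1.041 − 1.013)/(1.041 − 1) · 100

68.2927 %


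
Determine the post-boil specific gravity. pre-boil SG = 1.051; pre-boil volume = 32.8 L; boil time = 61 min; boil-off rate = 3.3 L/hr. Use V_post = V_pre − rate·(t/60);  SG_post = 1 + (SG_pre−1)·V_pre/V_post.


V_post = 32.8 − 3.3·(61/60) = 29.4450
SG_post = 1 + (1.051 − 1)·32.8/29.4450

1.0568


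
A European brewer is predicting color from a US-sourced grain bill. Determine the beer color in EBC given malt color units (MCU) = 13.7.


SRM = 1.4922·MCU^0.6859;  EBC = SRM·1.97
SRM = 1.4922·13.7^0.6859 = 8.9847
EBC = 8.9847·1.97

17.6999 EBC


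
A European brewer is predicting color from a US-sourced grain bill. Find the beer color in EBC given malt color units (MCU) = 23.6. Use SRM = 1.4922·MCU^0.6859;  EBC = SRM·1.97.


SRM = 1.4922·23.6^0.6859 = 13.0469
EBC = 13.0469·1.97

25.7024 EBC


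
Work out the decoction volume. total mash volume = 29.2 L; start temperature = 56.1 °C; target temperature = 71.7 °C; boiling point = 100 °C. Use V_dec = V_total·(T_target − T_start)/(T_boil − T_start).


V_dec = 29.2·(71.7 − 56.1)/(100 − 56.1)

10.3763 L


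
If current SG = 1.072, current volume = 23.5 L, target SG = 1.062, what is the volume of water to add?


V_water = V·((SG_curr − 1)/(SG_target − 1) − 1)
V_water = 23.5·((1.072 − 1)/(1.062 − 1) − 1)

3.7903 L


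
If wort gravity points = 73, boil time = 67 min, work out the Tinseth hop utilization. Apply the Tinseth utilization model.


U = 1.65·0.000125^(GP/1000) · (1 − e^(−0.04·t))/4.15
bigness = 1.65·0.000125^(73/1000) = 0.8562
boil_factor = (1 − e^(−0.04·67))/4.15 = 0.2244
U = 0.8562 · 0.2244

0.1922


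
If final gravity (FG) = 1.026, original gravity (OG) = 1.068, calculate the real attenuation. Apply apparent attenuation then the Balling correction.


AA = (OG−FG)/(OG−1)·100;  RA = AA·0.8192
AA = (1.068 − 1.026)/(1.068 − 1)·100 = 61.7647
RA = 61.7647·0.8192

50.5976 %


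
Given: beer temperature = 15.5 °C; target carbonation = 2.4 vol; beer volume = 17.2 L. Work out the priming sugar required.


residual = 14.695·(0.01821 + 0.09011·e^(−0.04·T));  sugar = (target − residual)·4.0·V
residual = 14.695·(0.01821 + 0.09011·e^(−0.04·15.5)) = 0.9799
sugar = (2.4 − 0.9799)·4.0·17.2

97.7012 g


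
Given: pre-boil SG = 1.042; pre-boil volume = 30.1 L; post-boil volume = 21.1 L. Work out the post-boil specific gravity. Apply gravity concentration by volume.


SG_post = 1 + (SG_pre − 1)·V_pre/V_post
pts_pre = (1.042 − 1)·1000 = 42.0000
pts_post = 42.0000·30.1/21.1 = 59.9147
SG_post = 1 + 59.9147/1000

1.0599


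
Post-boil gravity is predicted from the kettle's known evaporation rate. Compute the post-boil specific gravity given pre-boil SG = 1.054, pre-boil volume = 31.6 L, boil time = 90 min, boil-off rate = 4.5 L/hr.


V_post = V_pre − rate·(t/60);  SG_post = 1 + (SG_pre−1)·V_pre/V_post
V_post = 31.6 − 4.5·(90/60) = 24.8500
SG_post = 1 + (1.054 − 1)·31.6/24.8500

1.0687


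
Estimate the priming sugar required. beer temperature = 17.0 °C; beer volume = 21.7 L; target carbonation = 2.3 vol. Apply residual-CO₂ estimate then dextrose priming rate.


residual = 14.695·(0.01821 + 0.09011·e^(−0.04·T));  sugar = (target − residual)·4.0·V
residual = 14.695·(0.01821 + 0.09011·e^(−0.04·17.0)) = 0.9384
sugar = (2.3 − 0.9384)·4.0·21.7

118.1833 g


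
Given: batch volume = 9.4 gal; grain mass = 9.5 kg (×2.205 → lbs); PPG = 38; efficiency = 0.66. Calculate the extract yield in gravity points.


points = lbs × PPG × eff / vol
lbs = 9.5 × 2.205 = 20.9475
points = 20.9475 × 38 × 0.66 / 9.4

55.8897 points


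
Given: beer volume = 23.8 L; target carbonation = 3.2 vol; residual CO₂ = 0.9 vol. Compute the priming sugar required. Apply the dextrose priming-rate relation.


sugar = (target − residual)·4.0·V
sugar = (3.2 − 0.9)·4.0·23.8

218.9600 g


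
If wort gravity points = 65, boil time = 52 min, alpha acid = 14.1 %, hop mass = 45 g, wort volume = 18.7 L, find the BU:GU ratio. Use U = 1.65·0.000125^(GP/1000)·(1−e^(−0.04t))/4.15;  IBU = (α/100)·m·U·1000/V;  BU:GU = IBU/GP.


U = 1.65·0.000125^(65/1000)·(1−e^(−0.04·52))/4.15 = 0.1940
IBU = (14.1/100)·45·0.1940·1000/18.7 = 65.8215
BU:GU = 65.8215/65

1.0126


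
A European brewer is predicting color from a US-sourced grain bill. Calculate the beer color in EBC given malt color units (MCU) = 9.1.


SRM = 1.4922·MCU^0.6859;  EBC = SRM·1.97
SRM = 1.4922·9.1^0.6859 = 6.7863
EBC = 6.7863·1.97

13.3690 EBC


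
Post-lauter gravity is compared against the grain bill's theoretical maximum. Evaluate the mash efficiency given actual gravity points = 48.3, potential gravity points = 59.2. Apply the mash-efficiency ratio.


efficiency = actual / potential × 100
efficiency = 48.3 / 59.2 × 100

81.5878 %


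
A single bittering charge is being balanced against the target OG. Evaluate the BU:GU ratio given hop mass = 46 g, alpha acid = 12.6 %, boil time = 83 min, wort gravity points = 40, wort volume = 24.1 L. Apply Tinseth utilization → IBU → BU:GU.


U = 1.65·0.000125^(GP/1000)·(1−e^(−0.04t))/4.15;  IBU = (α/100)·m·U·1000/V;  BU:GU = IBU/GP
U = 1.65·0.000125^(40/1000)·(1−e^(−0.04·83))/4.15 = 0.2675
IBU = (12.6/100)·46·0.2675·1000/24.1 = 64.3327
BU:GU = 64.3327/40

1.6083


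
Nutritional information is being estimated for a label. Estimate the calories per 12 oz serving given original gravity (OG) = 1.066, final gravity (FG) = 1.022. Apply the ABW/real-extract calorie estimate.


ABW = (OG−FG)·131.25·0.79/FG;  °P = 259 − 259/SG (for OG→OE and FG→AE);  RE = 0.1808·OE + 0.8192·AE;  Cal = (6.9·ABW + 4·(RE−0.1))·FG·3.55
ABW = (1.066 − 1.022)·131.25·0.79/1.022 = 4.4640
OE = 259 − 259/1.066 = 16.0356 °P
AE = 259 − 259/1.022 = 5.5753 °P
RE = 0.1808·16.0356 + 0.8192·5.5753 = 7.4666 °P
Cal = (6.9·4.4640 + 4·(7.4666−0.1))·1.022·3.55

218.6589 kcal


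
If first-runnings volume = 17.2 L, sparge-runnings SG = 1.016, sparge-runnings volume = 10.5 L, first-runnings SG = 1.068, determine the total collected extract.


total = Σ (SG_i − 1)·1000·V_i
first = (1.068 − 1)·1000·17.2 = 1169.6000
sparge = (1.016 − 1)·1000·10.5 = 168.0000
total = 1169.6000 + 168.0000

1337.6000 gravity·L


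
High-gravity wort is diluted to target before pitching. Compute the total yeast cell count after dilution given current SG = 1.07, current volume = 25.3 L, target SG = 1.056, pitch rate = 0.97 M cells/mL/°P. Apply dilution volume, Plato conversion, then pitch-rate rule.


V_w = V·((SG_c−1)/(SG_t−1)−1);  °P = 259 − 259/SG_t;  cells = rate·(V+V_w)·°P
V_w = 25.3·((1.07−1)/(1.056−1)−1) = 6.3250
V_final = 25.3 + 6.3250 = 31.6250
°P = 259 − 259/1.056 = 13.7348
cells = 0.97·31.6250·13.7348

421.3336 billion cells


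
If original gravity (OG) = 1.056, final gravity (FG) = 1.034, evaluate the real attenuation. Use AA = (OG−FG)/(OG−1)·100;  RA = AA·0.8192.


AA = (1.056 − 1.034)/(1.056 − 1)·100 = 39.2857
RA = 39.2857·0.8192

32.1829 %


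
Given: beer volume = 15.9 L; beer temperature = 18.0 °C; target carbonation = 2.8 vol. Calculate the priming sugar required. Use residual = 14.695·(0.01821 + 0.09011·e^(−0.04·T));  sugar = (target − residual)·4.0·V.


residual = 14.695·(0.01821 + 0.09011·e^(−0.04·18.0)) = 0.9121
sugar = (2.8 − 0.9121)·4.0·15.9

120.0681 g


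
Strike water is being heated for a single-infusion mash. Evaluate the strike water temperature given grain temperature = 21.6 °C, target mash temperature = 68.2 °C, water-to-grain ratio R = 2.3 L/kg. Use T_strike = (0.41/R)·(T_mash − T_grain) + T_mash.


T_strike = (0.41/2.3)·(68.2 − 21.6) + 68.2

76.5070 °C


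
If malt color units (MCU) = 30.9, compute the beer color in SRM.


SRM = 1.4922 · MCU^0.6859
SRM = 1.4922 · 30.9^0.6859

15.6960 SRM


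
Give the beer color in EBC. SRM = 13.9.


EBC = SRM · 1.97
EBC = 13.9 · 1.97

27.3830 EBC


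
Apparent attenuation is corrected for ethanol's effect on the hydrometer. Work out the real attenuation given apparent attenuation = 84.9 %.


RA = AA · 0.8192
RA = 84.9 · 0.8192

69.5501 %


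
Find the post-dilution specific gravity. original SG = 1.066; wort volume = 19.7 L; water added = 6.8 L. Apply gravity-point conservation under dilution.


SG_new = 1 + (SG_old − 1)·V_old/(V_old + V_water)
pts = (1.066 − 1)·1000·19.7/(19.7 + 6.8) = 49.0642
SG_new = 1 + 49.0642/1000

1.0491


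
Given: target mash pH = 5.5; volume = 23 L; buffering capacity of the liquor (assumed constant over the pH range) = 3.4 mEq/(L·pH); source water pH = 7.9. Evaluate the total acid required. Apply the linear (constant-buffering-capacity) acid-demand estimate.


acid = buffering capacity · (pH_source − pH_target) · V
acid = 3.4 · (7.9 − 5.5) · 23

187.6800 mEq


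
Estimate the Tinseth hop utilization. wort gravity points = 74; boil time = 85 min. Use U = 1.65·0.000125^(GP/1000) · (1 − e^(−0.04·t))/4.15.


bigness = 1.65·0.000125^(74/1000) = 0.8485
boil_factor = (1 − e^(−0.04·85))/4.15 = 0.2329
U = 0.8485 · 0.2329

0.1976


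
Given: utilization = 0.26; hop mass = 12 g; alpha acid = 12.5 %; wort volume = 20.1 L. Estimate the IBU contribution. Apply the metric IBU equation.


IBU = (α/100)·mass·U·1000 / V
IBU = (12.5/100)·12·0.26·1000 / 20.1

19.4030 IBU


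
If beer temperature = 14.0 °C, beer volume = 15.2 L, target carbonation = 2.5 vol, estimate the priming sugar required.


residual = 14.695·(0.01821 + 0.09011·e^(−0.04·T));  sugar = (target − residual)·4.0·V
residual = 14.695·(0.01821 + 0.09011·e^(−0.04·14.0)) = 1.0240
sugar = (2.5 − 1.0240)·4.0·15.2

89.7425 g


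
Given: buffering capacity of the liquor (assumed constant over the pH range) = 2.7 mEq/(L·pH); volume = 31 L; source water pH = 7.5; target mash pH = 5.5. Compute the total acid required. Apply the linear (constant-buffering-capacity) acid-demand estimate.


acid = buffering capacity · (pH_source − pH_target) · V
acid = 2.7 · (7.5 − 5.5) · 31

167.4000 mEq


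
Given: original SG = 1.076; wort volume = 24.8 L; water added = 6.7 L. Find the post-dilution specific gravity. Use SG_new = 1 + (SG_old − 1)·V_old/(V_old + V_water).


pts = (1.076 − 1)·1000·24.8/(24.8 + 6.7) = 59.8349
SG_new = 1 + 59.8349/1000

1.0598


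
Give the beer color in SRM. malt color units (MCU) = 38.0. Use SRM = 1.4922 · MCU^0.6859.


SRM = 1.4922 · 38.0^0.6859

18.0884 SRM


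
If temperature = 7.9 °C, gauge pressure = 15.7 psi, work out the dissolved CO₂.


vols = (P + 14.695)·(0.01821 + 0.09011·e^(−0.04·T))
vols = (15.7 + 14.695)·(0.01821 + 0.09011·e^(−0.04·7.9))

2.5503 volumes


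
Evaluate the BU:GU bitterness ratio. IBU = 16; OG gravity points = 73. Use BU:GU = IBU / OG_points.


BU:GU = 16 / 73

0.2192


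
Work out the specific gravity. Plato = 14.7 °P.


SG = 259/(259 − P)
SG = 259/(259 − 14.7)

1.0602


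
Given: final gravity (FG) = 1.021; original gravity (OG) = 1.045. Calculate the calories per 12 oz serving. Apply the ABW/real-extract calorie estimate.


ABW = (OG−FG)·131.25·0.79/FG;  °P = 259 − 259/SG (for OG→OE and FG→AE);  RE = 0.1808·OE + 0.8192·AE;  Cal = (6.9·ABW + 4·(RE−0.1))·FG·3.55
ABW = (1.045 − 1.021)·131.25·0.79/1.021 = 2.4373
OE = 259 − 259/1.045 = 11.1531 °P
AE = 259 − 259/1.021 = 5.3271 °P
RE = 0.1808·11.1531 + 0.8192·5.3271 = 6.3805 °P
Cal = (6.9·2.4373 + 4·(6.3805−0.1))·1.021·3.55

152.0113 kcal


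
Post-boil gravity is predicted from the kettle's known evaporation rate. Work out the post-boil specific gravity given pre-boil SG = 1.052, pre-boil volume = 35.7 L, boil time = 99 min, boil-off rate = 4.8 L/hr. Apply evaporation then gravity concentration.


V_post = V_pre − rate·(t/60);  SG_post = 1 + (SG_pre−1)·V_pre/V_post
V_post = 35.7 − 4.8·(99/60) = 27.7800
SG_post = 1 + (1.052 − 1)·35.7/27.7800

1.0668


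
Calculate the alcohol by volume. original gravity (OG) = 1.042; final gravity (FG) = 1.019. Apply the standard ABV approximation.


ABV = (OG − FG) · 131.25
ABV = (1.042 − 1.019) · 131.25

3.0188 % ABV


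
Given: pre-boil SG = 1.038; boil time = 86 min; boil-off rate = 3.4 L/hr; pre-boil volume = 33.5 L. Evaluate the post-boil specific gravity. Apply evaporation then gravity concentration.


V_post = V_pre − rate·(t/60);  SG_post = 1 + (SG_pre−1)·V_pre/V_post
V_post = 33.5 − 3.4·(86/60) = 28.6267
SG_post = 1 + (1.038 − 1)·33.5/28.6267

1.0445


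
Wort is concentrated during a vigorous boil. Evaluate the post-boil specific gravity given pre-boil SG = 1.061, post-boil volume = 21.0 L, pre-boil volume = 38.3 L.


SG_post = 1 + (SG_pre − 1)·V_pre/V_post
pts_pre = (1.061 − 1)·1000 = 61.0000
pts_post = 61.0000·38.3/21.0 = 111.2524
SG_post = 1 + 111.2524/1000

1.1113


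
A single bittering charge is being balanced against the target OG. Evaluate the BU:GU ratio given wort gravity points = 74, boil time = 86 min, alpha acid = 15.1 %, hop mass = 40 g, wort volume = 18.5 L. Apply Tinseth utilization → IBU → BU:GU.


U = 1.65·0.000125^(GP/1000)·(1−e^(−0.04t))/4.15;  IBU = (α/100)·m·U·1000/V;  BU:GU = IBU/GP
U = 1.65·0.000125^(74/1000)·(1−e^(−0.04·86))/4.15 = 0.1979
IBU = (15.1/100)·40·0.1979·1000/18.5 = 64.6128
BU:GU = 64.6128/74

0.8731


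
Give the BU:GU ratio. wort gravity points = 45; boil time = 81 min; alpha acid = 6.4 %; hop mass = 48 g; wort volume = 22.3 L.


U = 1.65·0.000125^(GP/1000)·(1−e^(−0.04t))/4.15;  IBU = (α/100)·m·U·1000/V;  BU:GU = IBU/GP
U = 1.65·0.000125^(45/1000)·(1−e^(−0.04·81))/4.15 = 0.2549
IBU = (6.4/100)·48·0.2549·1000/22.3 = 35.1206
BU:GU = 35.1206/45

0.7805


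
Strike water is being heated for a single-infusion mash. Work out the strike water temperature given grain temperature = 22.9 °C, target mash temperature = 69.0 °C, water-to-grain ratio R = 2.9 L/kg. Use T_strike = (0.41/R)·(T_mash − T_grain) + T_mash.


T_strike = (0.41/2.9)·(69.0 − 22.9) + 69.0

75.5176 °C


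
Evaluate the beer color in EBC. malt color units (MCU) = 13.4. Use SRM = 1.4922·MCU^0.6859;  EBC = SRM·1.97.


SRM = 1.4922·13.4^0.6859 = 8.8493
EBC = 8.8493·1.97

17.4331 EBC


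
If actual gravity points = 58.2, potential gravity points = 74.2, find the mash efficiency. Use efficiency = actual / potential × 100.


efficiency = 58.2 / 74.2 × 100

78.4367 %


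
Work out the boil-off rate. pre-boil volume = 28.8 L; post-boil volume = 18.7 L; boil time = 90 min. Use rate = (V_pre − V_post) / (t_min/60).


rate = (28.8 − 18.7) / (90/60)

6.7333 L/hr


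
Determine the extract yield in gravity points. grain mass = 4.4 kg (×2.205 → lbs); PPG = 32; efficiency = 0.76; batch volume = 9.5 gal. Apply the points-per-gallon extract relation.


points = lbs × PPG × eff / vol
lbs = 4.4 × 2.205 = 9.7020
points = 9.7020 × 32 × 0.76 / 9.5

24.8371 points


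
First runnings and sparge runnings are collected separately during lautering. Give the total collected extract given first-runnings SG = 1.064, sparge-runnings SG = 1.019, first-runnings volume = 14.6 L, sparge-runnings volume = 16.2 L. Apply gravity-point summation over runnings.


total = Σ (SG_i − 1)·1000·V_i
first = (1.064 − 1)·1000·14.6 = 934.4000
sparge = (1.019 − 1)·1000·16.2 = 307.8000
total = 934.4000 + 307.8000

1242.2000 gravity·L


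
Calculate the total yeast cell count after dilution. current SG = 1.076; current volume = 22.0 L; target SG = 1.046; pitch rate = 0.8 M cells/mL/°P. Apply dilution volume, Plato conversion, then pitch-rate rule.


V_w = V·((SG_c−1)/(SG_t−1)−1);  °P = 259 − 259/SG_t;  cells = rate·(V+V_w)·°P
V_w = 22.0·((1.076−1)/(1.046−1)−1) = 14.3478
V_final = 22.0 + 14.3478 = 36.3478
°P = 259 − 259/1.046 = 11.3901
cells = 0.8·36.3478·11.3901

331.2031 billion cells


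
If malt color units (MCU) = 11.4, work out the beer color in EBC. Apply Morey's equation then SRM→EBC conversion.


SRM = 1.4922·MCU^0.6859;  EBC = SRM·1.97
SRM = 1.4922·11.4^0.6859 = 7.9206
EBC = 7.9206·1.97

15.6036 EBC


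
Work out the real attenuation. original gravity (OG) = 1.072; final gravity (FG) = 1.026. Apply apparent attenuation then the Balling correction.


AA = (OG−FG)/(OG−1)·100;  RA = AA·0.8192
AA = (1.072 − 1.026)/(1.072 − 1)·100 = 63.8889
RA = 63.8889·0.8192

52.3378 %


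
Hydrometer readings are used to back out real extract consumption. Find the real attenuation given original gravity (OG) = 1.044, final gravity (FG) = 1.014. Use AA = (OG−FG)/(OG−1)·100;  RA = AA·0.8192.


AA = (1.044 − 1.014)/(1.044 − 1)·100 = 68.1818
RA = 68.1818·0.8192

55.8545 %


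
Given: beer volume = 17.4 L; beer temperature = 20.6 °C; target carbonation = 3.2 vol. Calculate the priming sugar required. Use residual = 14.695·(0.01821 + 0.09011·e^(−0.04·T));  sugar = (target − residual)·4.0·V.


residual = 14.695·(0.01821 + 0.09011·e^(−0.04·20.6)) = 0.8485
sugar = (3.2 − 0.8485)·4.0·17.4

163.6663 g


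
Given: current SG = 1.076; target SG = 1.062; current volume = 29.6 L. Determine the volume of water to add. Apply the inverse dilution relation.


V_water = V·((SG_curr − 1)/(SG_target − 1) − 1)
V_water = 29.6·((1.076 − 1)/(1.062 − 1) − 1)

6.6839 L


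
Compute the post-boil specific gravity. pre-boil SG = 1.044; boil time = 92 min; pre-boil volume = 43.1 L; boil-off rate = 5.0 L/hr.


V_post = V_pre − rate·(t/60);  SG_post = 1 + (SG_pre−1)·V_pre/V_post
V_post = 43.1 − 5.0·(92/60) = 35.4333
SG_post = 1 + (1.044 − 1)·43.1/35.4333

1.0535


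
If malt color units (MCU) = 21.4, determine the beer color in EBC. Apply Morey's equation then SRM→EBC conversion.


SRM = 1.4922·MCU^0.6859;  EBC = SRM·1.97
SRM = 1.4922·21.4^0.6859 = 12.1999
EBC = 12.1999·1.97

24.0339 EBC


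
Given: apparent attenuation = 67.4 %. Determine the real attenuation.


RA = AA · 0.8192
RA = 67.4 · 0.8192

55.2141 %


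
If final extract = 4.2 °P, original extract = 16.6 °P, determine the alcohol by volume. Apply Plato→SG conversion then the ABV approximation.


SG = 259/(259 − P);  ABV = (OG − FG)·131.25
OG = 259/(259 − 16.6) = 1.0685
FG = 259/(259 − 4.2) = 1.0165
ABV = (1.0685 − 1.0165)·131.25

6.8248 % ABV


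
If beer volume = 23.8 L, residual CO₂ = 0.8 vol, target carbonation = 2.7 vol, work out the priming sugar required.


sugar = (target − residual)·4.0·V
sugar = (2.7 − 0.8)·4.0·23.8

180.8800 g


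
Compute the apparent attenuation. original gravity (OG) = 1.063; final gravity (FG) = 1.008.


AA = (OG − FG)/(OG − 1) · 100
AA = (1.063 − 1.008)/(1.063 − 1) · 100

87.3016 %


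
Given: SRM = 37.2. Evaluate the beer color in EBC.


EBC = SRM · 1.97
EBC = 37.2 · 1.97

73.2840 EBC


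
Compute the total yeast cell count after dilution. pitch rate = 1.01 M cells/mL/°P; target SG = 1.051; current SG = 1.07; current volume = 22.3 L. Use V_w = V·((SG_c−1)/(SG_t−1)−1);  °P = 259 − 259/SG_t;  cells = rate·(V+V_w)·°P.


V_w = 22.3·((1.07−1)/(1.051−1)−1) = 8.3078
V_final = 22.3 + 8.3078 = 30.6078
°P = 259 − 259/1.051 = 12.5680
cells = 1.01·30.6078·12.5680

388.5271 billion cells


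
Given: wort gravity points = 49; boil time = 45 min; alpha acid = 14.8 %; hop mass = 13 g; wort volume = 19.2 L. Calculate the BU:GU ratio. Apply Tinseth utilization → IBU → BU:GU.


U = 1.65·0.000125^(GP/1000)·(1−e^(−0.04t))/4.15;  IBU = (α/100)·m·U·1000/V;  BU:GU = IBU/GP
U = 1.65·0.000125^(49/1000)·(1−e^(−0.04·45))/4.15 = 0.2137
IBU = (14.8/100)·13·0.2137·1000/19.2 = 21.4101
BU:GU = 21.4101/49

0.4369


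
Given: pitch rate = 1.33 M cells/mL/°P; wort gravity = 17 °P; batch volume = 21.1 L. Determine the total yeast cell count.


cells (billions) = rate · V_L · °P
cells = 1.33 · 21.1 · 17

477.0710 billion cells


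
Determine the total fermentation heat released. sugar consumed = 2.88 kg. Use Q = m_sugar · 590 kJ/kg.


Q = 2.88 · 590

1699.2000 kJ


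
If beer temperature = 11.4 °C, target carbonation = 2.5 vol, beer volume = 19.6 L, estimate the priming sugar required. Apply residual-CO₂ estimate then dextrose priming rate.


residual = 14.695·(0.01821 + 0.09011·e^(−0.04·T));  sugar = (target − residual)·4.0·V
residual = 14.695·(0.01821 + 0.09011·e^(−0.04·11.4)) = 1.1069
sugar = (2.5 − 1.1069)·4.0·19.6

109.2213 g


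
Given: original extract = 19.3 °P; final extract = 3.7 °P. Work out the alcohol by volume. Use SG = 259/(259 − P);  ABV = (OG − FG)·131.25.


OG = 259/(259 − 19.3) = 1.0805
FG = 259/(259 − 3.7) = 1.0145
ABV = (1.0805 − 1.0145)·131.25

8.6657 % ABV


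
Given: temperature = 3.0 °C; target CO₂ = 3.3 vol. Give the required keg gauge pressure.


psi = vols/(0.01821 + 0.09011·e^(−0.04·T)) − 14.695
psi = 3.3/(0.01821 + 0.09011·e^(−0.04·3.0)) − 14.695

18.9337 psi


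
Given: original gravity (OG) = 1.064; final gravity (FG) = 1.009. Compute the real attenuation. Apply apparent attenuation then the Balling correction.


AA = (OG−FG)/(OG−1)·100;  RA = AA·0.8192
AA = (1.064 − 1.009)/(1.064 − 1)·100 = 85.9375
RA = 85.9375·0.8192

70.4000 %


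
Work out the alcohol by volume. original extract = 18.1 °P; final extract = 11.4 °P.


SG = 259/(259 − P);  ABV = (OG − FG)·131.25
OG = 259/(259 − 18.1) = 1.0751
FG = 259/(259 − 11.4) = 1.0460
ABV = (1.0751 − 1.0460)·131.25

3.8184 % ABV


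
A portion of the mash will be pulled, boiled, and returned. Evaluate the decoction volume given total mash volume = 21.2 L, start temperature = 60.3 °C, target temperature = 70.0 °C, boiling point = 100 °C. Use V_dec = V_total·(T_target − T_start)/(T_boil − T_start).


V_dec = 21.2·(70.0 − 60.3)/(100 − 60.3)

5.1798 L


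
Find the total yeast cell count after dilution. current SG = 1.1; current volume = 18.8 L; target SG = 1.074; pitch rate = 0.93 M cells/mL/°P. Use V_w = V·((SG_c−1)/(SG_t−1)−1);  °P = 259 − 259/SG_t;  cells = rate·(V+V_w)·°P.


V_w = 18.8·((1.1−1)/(1.074−1)−1) = 6.6054
V_final = 18.8 + 6.6054 = 25.4054
°P = 259 − 259/1.074 = 17.8454
cells = 0.93·25.4054·17.8454

421.6346 billion cells


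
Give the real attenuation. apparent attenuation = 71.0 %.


RA = AA · 0.8192
RA = 71.0 · 0.8192

58.1632 %


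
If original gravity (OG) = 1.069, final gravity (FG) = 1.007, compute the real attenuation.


AA = (OG−FG)/(OG−1)·100;  RA = AA·0.8192
AA = (1.069 − 1.007)/(1.069 − 1)·100 = 89.8551
RA = 89.8551·0.8192

73.6093 %


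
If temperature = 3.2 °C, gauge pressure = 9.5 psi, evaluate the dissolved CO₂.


vols = (P + 14.695)·(0.01821 + 0.09011·e^(−0.04·T))
vols = (9.5 + 14.695)·(0.01821 + 0.09011·e^(−0.04·3.2))

2.3589 volumes


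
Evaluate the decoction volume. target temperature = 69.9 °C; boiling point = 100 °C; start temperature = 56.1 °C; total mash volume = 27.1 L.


V_dec = V_total·(T_target − T_start)/(T_boil − T_start)
V_dec = 27.1·(69.9 − 56.1)/(100 − 56.1)

8.5189 L


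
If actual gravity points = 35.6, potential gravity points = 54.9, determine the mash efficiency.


efficiency = actual / potential × 100
efficiency = 35.6 / 54.9 × 100

64.8452 %


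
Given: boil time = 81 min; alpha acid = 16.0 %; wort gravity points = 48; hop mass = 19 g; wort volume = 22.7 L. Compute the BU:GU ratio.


U = 1.65·0.000125^(GP/1000)·(1−e^(−0.04t))/4.15;  IBU = (α/100)·m·U·1000/V;  BU:GU = IBU/GP
U = 1.65·0.000125^(48/1000)·(1−e^(−0.04·81))/4.15 = 0.2482
IBU = (16.0/100)·19·0.2482·1000/22.7 = 33.2341
BU:GU = 33.2341/48

0.6924


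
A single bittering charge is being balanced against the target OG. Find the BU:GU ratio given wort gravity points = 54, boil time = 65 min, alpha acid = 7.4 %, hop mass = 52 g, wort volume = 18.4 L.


U = 1.65·0.000125^(GP/1000)·(1−e^(−0.04t))/4.15;  IBU = (α/100)·m·U·1000/V;  BU:GU = IBU/GP
U = 1.65·0.000125^(54/1000)·(1−e^(−0.04·65))/4.15 = 0.2265
IBU = (7.4/100)·52·0.2265·1000/18.4 = 47.3771
BU:GU = 47.3771/54

0.8774


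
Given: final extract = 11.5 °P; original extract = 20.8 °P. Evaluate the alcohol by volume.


SG = 259/(259 − P);  ABV = (OG − FG)·131.25
OG = 259/(259 − 20.8) = 1.0873
FG = 259/(259 − 11.5) = 1.0465
ABV = (1.0873 − 1.0465)·131.25

5.3625 % ABV


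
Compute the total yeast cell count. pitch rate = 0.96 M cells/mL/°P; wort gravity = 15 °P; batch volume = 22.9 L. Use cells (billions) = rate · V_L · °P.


cells = 0.96 · 22.9 · 15

329.7600 billion cells


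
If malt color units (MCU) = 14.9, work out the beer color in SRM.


SRM = 1.4922 · MCU^0.6859
SRM = 1.4922 · 14.9^0.6859

9.5173 SRM


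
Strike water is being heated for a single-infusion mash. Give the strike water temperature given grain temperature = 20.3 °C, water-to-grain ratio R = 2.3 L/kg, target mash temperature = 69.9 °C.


T_strike = (0.41/R)·(T_mash − T_grain) + T_mash
T_strike = (0.41/2.3)·(69.9 − 20.3) + 69.9

78.7417 °C


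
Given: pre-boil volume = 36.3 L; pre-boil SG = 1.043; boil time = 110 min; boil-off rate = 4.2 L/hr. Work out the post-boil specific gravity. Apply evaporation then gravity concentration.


V_post = V_pre − rate·(t/60);  SG_post = 1 + (SG_pre−1)·V_pre/V_post
V_post = 36.3 − 4.2·(110/60) = 28.6000
SG_post = 1 + (1.043 − 1)·36.3/28.6000

1.0546


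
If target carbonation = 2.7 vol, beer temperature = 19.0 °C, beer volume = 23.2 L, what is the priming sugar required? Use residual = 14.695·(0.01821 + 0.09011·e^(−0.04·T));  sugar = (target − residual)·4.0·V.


residual = 14.695·(0.01821 + 0.09011·e^(−0.04·19.0)) = 0.8869
sugar = (2.7 − 0.8869)·4.0·23.2

168.2590 g


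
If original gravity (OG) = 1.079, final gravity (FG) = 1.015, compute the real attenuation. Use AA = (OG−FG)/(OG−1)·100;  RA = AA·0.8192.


AA = (1.079 − 1.015)/(1.079 − 1)·100 = 81.0127
RA = 81.0127·0.8192

66.3656 %


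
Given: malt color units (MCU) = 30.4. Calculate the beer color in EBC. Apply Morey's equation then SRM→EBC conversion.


SRM = 1.4922·MCU^0.6859;  EBC = SRM·1.97
SRM = 1.4922·30.4^0.6859 = 15.5214
EBC = 15.5214·1.97

30.5771 EBC


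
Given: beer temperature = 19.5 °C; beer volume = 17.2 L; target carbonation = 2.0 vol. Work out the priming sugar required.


residual = 14.695·(0.01821 + 0.09011·e^(−0.04·T));  sugar = (target − residual)·4.0·V
residual = 14.695·(0.01821 + 0.09011·e^(−0.04·19.5)) = 0.8746
sugar = (2.0 − 0.8746)·4.0·17.2

77.4274 g


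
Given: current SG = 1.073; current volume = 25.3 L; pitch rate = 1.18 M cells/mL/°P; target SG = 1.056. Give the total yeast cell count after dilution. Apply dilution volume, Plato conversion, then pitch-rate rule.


V_w = V·((SG_c−1)/(SG_t−1)−1);  °P = 259 − 259/SG_t;  cells = rate·(V+V_w)·°P
V_w = 25.3·((1.073−1)/(1.056−1)−1) = 7.6804
V_final = 25.3 + 7.6804 = 32.9804
°P = 259 − 259/1.056 = 13.7348
cells = 1.18·32.9804·13.7348

534.5166 billion cells


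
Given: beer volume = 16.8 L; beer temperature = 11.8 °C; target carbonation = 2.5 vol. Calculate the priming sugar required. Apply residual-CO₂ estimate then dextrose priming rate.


residual = 14.695·(0.01821 + 0.09011·e^(−0.04·T));  sugar = (target − residual)·4.0·V
residual = 14.695·(0.01821 + 0.09011·e^(−0.04·11.8)) = 1.0935
sugar = (2.5 − 1.0935)·4.0·16.8

94.5135 g


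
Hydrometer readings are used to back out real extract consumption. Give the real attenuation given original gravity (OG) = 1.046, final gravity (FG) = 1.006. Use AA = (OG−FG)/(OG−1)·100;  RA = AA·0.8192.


AA = (1.046 − 1.006)/(1.046 − 1)·100 = 86.9565
RA = 86.9565·0.8192

71.2348 %


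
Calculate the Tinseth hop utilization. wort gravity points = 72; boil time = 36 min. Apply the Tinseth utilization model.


U = 1.65·0.000125^(GP/1000) · (1 − e^(−0.04·t))/4.15
bigness = 1.65·0.000125^(72/1000) = 0.8639
boil_factor = (1 − e^(−0.04·36))/4.15 = 0.1839
U = 0.8639 · 0.1839

0.1588


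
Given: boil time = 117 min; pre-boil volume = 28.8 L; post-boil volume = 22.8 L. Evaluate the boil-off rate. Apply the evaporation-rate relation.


rate = (V_pre − V_post) / (t_min/60)
rate = (28.8 − 22.8) / (117/60)

3.0769 L/hr


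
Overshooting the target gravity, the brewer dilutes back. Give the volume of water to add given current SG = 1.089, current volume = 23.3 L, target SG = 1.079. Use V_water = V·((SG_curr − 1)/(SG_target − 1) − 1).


V_water = 23.3·((1.089 − 1)/(1.079 − 1) − 1)

2.9494 L


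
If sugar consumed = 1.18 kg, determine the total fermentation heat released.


Q = m_sugar · 590 kJ/kg
Q = 1.18 · 590

696.2000 kJ


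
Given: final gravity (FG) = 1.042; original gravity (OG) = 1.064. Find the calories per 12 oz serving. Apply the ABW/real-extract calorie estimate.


ABW = (OG−FG)·131.25·0.79/FG;  °P = 259 − 259/SG (for OG→OE and FG→AE);  RE = 0.1808·OE + 0.8192·AE;  Cal = (6.9·ABW + 4·(RE−0.1))·FG·3.55
ABW = (1.064 − 1.042)·131.25·0.79/1.042 = 2.1892
OE = 259 − 259/1.064 = 15.5789 °P
AE = 259 − 259/1.042 = 10.4395 °P
RE = 0.1808·15.5789 + 0.8192·10.4395 = 11.3687 °P
Cal = (6.9·2.1892 + 4·(11.3687−0.1))·1.042·3.55

222.6130 kcal


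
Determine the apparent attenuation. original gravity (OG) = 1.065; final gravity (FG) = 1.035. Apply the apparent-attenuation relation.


AA = (OG − FG)/(OG − 1) · 100
AA = (1.065 − 1.035)/(1.065 − 1) · 100

46.1538 %


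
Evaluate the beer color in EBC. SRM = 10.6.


EBC = SRM · 1.97
EBC = 10.6 · 1.97

20.8820 EBC


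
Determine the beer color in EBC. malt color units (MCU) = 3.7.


SRM = 1.4922·MCU^0.6859;  EBC = SRM·1.97
SRM = 1.4922·3.7^0.6859 = 3.6606
EBC = 3.6606·1.97

7.2115 EBC


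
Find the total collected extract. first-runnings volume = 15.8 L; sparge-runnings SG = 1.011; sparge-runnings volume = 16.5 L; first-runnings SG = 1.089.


total = Σ (SG_i − 1)·1000·V_i
first = (1.089 − 1)·1000·15.8 = 1406.2000
sparge = (1.011 − 1)·1000·16.5 = 181.5000
total = 1406.2000 + 181.5000

1587.7000 gravity·L


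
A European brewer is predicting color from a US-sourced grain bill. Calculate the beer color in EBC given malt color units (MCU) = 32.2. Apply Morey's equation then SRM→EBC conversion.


SRM = 1.4922·MCU^0.6859;  EBC = SRM·1.97
SRM = 1.4922·32.2^0.6859 = 16.1460
EBC = 16.1460·1.97

31.8077 EBC


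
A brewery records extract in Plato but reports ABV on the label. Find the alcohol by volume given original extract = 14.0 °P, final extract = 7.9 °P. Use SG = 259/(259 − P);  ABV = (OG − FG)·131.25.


OG = 259/(259 − 14.0) = 1.0571
FG = 259/(259 − 7.9) = 1.0315
ABV = (1.0571 − 1.0315)·131.25

3.3707 % ABV


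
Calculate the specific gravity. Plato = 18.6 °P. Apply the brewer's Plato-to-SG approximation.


SG = 259/(259 − P)
SG = 259/(259 − 18.6)

1.0774


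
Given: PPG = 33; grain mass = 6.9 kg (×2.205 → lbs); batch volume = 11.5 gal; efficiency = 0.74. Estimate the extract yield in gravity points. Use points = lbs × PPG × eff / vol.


lbs = 6.9 × 2.205 = 15.2145
points = 15.2145 × 33 × 0.74 / 11.5

32.3077 points


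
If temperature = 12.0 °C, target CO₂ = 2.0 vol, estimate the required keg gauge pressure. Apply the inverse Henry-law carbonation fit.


psi = vols/(0.01821 + 0.09011·e^(−0.04·T)) − 14.695
psi = 2.0/(0.01821 + 0.09011·e^(−0.04·12.0)) − 14.695

12.3435 psi


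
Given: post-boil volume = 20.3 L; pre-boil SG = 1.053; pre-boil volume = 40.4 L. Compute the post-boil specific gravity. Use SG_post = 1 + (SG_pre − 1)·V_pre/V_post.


pts_pre = (1.053 − 1)·1000 = 53.0000
pts_post = 53.0000·40.4/20.3 = 105.4778
SG_post = 1 + 105.4778/1000

1.1055


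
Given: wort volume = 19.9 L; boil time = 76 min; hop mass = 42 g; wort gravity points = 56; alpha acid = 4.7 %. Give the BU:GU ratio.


U = 1.65·0.000125^(GP/1000)·(1−e^(−0.04t))/4.15;  IBU = (α/100)·m·U·1000/V;  BU:GU = IBU/GP
U = 1.65·0.000125^(56/1000)·(1−e^(−0.04·76))/4.15 = 0.2289
IBU = (4.7/100)·42·0.2289·1000/19.9 = 22.7023
BU:GU = 22.7023/56

0.4054


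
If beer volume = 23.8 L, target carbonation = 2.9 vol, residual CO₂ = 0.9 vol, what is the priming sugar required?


sugar = (target − residual)·4.0·V
sugar = (2.9 − 0.9)·4.0·23.8

190.4000 g


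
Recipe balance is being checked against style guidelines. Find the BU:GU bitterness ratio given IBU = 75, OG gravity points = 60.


BU:GU = IBU / OG_points
BU:GU = 75 / 60

1.2500


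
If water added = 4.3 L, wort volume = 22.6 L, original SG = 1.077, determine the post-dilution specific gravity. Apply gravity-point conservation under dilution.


SG_new = 1 + (SG_old − 1)·V_old/(V_old + V_water)
pts = (1.077 − 1)·1000·22.6/(22.6 + 4.3) = 64.6914
SG_new = 1 + 64.6914/1000

1.0647


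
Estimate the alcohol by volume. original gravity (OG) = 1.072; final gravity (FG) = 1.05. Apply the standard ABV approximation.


ABV = (OG − FG) · 131.25
ABV = (1.072 − 1.05) · 131.25

2.8875 % ABV


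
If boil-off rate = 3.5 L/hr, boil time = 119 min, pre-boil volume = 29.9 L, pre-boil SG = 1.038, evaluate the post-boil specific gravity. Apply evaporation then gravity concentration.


V_post = V_pre − rate·(t/60);  SG_post = 1 + (SG_pre−1)·V_pre/V_post
V_post = 29.9 − 3.5·(119/60) = 22.9583
SG_post = 1 + (1.038 − 1)·29.9/22.9583

1.0495


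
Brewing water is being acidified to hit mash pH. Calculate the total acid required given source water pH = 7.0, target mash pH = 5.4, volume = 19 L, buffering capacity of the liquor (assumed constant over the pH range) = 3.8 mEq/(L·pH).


acid = buffering capacity · (pH_source − pH_target) · V
acid = 3.8 · (7.0 − 5.4) · 19

115.5200 mEq


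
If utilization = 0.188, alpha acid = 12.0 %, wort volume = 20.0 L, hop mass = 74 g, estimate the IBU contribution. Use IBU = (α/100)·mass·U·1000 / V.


IBU = (12.0/100)·74·0.188·1000 / 20.0

83.4720 IBU


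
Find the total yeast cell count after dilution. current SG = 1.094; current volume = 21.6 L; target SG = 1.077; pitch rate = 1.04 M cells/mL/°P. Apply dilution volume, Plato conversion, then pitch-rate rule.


V_w = V·((SG_c−1)/(SG_t−1)−1);  °P = 259 − 259/SG_t;  cells = rate·(V+V_w)·°P
V_w = 21.6·((1.094−1)/(1.077−1)−1) = 4.7688
V_final = 21.6 + 4.7688 = 26.3688
°P = 259 − 259/1.077 = 18.5172
cells = 1.04·26.3688·18.5172

507.8074 billion cells


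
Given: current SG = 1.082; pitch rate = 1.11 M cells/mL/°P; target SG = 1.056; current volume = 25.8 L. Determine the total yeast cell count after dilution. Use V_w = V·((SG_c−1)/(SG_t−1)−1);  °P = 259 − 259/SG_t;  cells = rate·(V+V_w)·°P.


V_w = 25.8·((1.082−1)/(1.056−1)−1) = 11.9786
V_final = 25.8 + 11.9786 = 37.7786
°P = 259 − 259/1.056 = 13.7348
cells = 1.11·37.7786·13.7348

575.9601 billion cells


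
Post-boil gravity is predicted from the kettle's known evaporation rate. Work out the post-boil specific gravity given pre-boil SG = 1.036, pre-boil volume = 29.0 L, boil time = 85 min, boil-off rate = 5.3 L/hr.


V_post = V_pre − rate·(t/60);  SG_post = 1 + (SG_pre−1)·V_pre/V_post
V_post = 29.0 − 5.3·(85/60) = 21.4917
SG_post = 1 + (1.036 − 1)·29.0/21.4917

1.0486


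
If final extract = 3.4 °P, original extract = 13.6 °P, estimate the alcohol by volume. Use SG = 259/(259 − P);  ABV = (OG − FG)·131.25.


OG = 259/(259 − 13.6) = 1.0554
FG = 259/(259 − 3.4) = 1.0133
ABV = (1.0554 − 1.0133)·131.25

5.5279 % ABV


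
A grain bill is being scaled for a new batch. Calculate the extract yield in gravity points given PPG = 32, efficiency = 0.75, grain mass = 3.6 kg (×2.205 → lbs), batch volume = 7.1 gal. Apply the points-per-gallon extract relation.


points = lbs × PPG × eff / vol
lbs = 3.6 × 2.205 = 7.9380
points = 7.9380 × 32 × 0.75 / 7.1

26.8327 points


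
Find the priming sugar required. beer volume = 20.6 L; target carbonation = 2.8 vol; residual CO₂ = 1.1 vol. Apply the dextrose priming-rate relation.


sugar = (target − residual)·4.0·V
sugar = (2.8 − 1.1)·4.0·20.6

140.0800 g


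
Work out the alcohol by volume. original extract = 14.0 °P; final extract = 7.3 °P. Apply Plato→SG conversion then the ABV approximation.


SG = 259/(259 − P);  ABV = (OG − FG)·131.25
OG = 259/(259 − 14.0) = 1.0571
FG = 259/(259 − 7.3) = 1.0290
ABV = (1.0571 − 1.0290)·131.25

3.6934 % ABV


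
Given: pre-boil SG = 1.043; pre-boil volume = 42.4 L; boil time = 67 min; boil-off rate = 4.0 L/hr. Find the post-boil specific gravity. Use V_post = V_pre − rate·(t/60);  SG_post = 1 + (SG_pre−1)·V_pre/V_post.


V_post = 42.4 − 4.0·(67/60) = 37.9333
SG_post = 1 + (1.043 − 1)·42.4/37.9333

1.0481


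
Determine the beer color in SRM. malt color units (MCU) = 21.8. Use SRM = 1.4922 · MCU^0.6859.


SRM = 1.4922 · 21.8^0.6859

12.3559 SRM


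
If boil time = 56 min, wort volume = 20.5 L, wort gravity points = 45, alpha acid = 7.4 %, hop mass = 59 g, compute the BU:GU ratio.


U = 1.65·0.000125^(GP/1000)·(1−e^(−0.04t))/4.15;  IBU = (α/100)·m·U·1000/V;  BU:GU = IBU/GP
U = 1.65·0.000125^(45/1000)·(1−e^(−0.04·56))/4.15 = 0.2371
IBU = (7.4/100)·59·0.2371·1000/20.5 = 50.4942
BU:GU = 50.4942/45

1.1221
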